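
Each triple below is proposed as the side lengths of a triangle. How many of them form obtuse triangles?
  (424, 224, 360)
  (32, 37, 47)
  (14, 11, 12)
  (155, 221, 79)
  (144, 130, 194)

1

(424,224,360): 224²+360² = 179776 = 424² → right
(32,37,47): 32²+37² = 2393 > 2209 = 47² → acute
(14,11,12): 11²+12² = 265 > 196 = 14² → acute
(155,221,79): 79²+155² = 30266 < 48841 = 221² → obtuse
(144,130,194): 130²+144² = 37636 = 194² → right
1 of the 5 is obtuse.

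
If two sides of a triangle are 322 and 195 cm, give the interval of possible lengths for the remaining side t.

127 < t < 517 (cm)

By the triangle inequality, t must be less than 322 + 195 = 517 and greater than |322 − 195| = 127.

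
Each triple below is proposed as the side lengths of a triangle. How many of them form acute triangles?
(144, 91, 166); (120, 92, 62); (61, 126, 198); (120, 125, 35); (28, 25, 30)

2

(144,91,166): 91²+144² = 29017 > 27556 = 166² → acute
(120,92,62): 62²+92² = 12308 < 14400 = 120² → obtuse
(61,126,198): 61+126 ≤ 198, not a triangle
(120,125,35): 35²+120² = 15625 = 125² → right
(28,25,30): 25²+28² = 1409 > 900 = 30² → acute
2 of the 5 are acute.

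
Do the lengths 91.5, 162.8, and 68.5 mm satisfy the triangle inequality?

No

The longest side is 162.8, but the other two sum to only 160.0.
160.0 < 162.8, so the triangle inequality fails.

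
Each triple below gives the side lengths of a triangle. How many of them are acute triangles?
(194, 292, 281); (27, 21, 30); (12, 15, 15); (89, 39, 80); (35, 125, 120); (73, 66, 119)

(194,292,281): 194²+281² = 116597 > 85264 = 292² → acute
(27,21,30): 21²+27² = 1170 > 900 = 30² → acute
(12,15,15): 12²+15² = 369 > 225 = 15² → acute
(89,39,80): 39²+80² = 7921 = 89² → right
(35,125,120): 35²+120² = 15625 = 125² → right
(73,66,119): 66²+73² = 9685 < 14161 = 119² → obtuse
3 of the 6 are acute.

3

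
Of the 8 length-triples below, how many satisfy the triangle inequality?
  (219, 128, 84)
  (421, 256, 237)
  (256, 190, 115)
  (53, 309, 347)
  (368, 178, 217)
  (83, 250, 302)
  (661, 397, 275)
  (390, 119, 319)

7

(84,128,219): 84+128 ≤ 219 → not valid
(237,256,421): 237+256 > 421 → valid
(115,190,256): 115+190 > 256 → valid
(53,309,347): 53+309 > 347 → valid
(178,217,368): 178+217 > 368 → valid
(83,250,302): 83+250 > 302 → valid
(275,397,661): 275+397 > 661 → valid
(119,319,390): 119+319 > 390 → valid
7 of the 8 triples form a triangle.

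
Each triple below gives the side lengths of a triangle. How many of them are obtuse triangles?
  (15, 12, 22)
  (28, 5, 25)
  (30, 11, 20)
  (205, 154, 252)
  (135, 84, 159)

3

(15,12,22): 12²+15² = 369 < 484 = 22² → obtuse
(28,5,25): 5²+25² = 650 < 784 = 28² → obtuse
(30,11,20): 11²+20² = 521 < 900 = 30² → obtuse
(205,154,252): 154²+205² = 65741 > 63504 = 252² → acute
(135,84,159): 84²+135² = 25281 = 159² → right
3 of the 5 are obtuse.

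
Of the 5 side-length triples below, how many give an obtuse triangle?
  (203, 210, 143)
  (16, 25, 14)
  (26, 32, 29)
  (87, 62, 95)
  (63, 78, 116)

(203,210,143): 143²+203² = 61658 > 44100 = 210² → acute
(16,25,14): 14²+16² = 452 < 625 = 25² → obtuse
(26,32,29): 26²+29² = 1517 > 1024 = 32² → acute
(87,62,95): 62²+87² = 11413 > 9025 = 95² → acute
(63,78,116): 63²+78² = 10053 < 13456 = 116² → obtuse
2 of the 5 are obtuse.

2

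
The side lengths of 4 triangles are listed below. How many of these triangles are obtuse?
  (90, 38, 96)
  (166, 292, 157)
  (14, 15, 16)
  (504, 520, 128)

1

(90,38,96): 38²+90² = 9544 > 9216 = 96² → acute
(166,292,157): 157²+166² = 52205 < 85264 = 292² → obtuse
(14,15,16): 14²+15² = 421 > 256 = 16² → acute
(504,520,128): 128²+504² = 270400 = 520² → right
1 of the 4 is obtuse.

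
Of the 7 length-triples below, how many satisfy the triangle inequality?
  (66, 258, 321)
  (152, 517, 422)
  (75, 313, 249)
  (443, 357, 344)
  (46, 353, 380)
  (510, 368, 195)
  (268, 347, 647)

(66,258,321): 66+258 > 321 → valid
(152,422,517): 152+422 > 517 → valid
(75,249,313): 75+249 > 313 → valid
(344,357,443): 344+357 > 443 → valid
(46,353,380): 46+353 > 380 → valid
(195,368,510): 195+368 > 510 → valid
(268,347,647): 268+347 ≤ 647 → not valid
6 of the 7 triples form a triangle.

6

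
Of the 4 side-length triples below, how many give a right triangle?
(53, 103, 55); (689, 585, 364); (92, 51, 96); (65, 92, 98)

(53,103,55): 53²+55² = 5834 < 10609 = 103² → obtuse
(689,585,364): 364²+585² = 474721 = 689² → right
(92,51,96): 51²+92² = 11065 > 9216 = 96² → acute
(65,92,98): 65²+92² = 12689 > 9604 = 98² → acute
1 of the 4 is right.

1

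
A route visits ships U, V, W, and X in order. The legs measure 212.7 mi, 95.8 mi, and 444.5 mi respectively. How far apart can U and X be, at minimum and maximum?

136.0 ≤ UX ≤ 753.0 mi

The maximum is all hops collinear in one direction: 212.7 + 95.8 + 444.5 = 753.0.
The longest hop is 444.5; the others sum to 308.5. Folding the others back against it leaves at least 444.5 − 308.5 = 136.0.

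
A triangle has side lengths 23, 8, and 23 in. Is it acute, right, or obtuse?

acute

Compare the square of the longest side to the sum of squares of the other two: 8² + 23² = 593 > 529 = 23².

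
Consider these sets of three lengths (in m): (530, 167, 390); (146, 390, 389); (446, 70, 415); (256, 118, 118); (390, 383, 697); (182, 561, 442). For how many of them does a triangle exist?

(167,390,530): 167+390 > 530 → valid
(146,389,390): 146+389 > 390 → valid
(70,415,446): 70+415 > 446 → valid
(118,118,256): 118+118 ≤ 256 → not valid
(383,390,697): 383+390 > 697 → valid
(182,442,561): 182+442 > 561 → valid
5 of the 6 triples form a triangle.

5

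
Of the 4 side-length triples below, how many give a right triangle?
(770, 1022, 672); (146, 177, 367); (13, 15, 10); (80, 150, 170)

2

(770,1022,672): 672²+770² = 1044484 = 1022² → right
(146,177,367): 146+177 ≤ 367, not a triangle
(13,15,10): 10²+13² = 269 > 225 = 15² → acute
(80,150,170): 80²+150² = 28900 = 170² → right
2 of the 4 are right.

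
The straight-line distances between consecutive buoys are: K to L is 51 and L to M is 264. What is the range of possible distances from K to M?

By the triangle inequality, |51 − 264| ≤ KM ≤ 51 + 264.

213 ≤ KM ≤ 315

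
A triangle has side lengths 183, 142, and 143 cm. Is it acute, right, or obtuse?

acute

Compare the square of the longest side to the sum of squares of the other two: 142² + 143² = 40613 > 33489 = 183².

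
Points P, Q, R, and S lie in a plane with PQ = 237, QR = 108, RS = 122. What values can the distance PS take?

7 ≤ PS ≤ 467

The maximum is all hops collinear in one direction: 237 + 108 + 122 = 467.
The longest hop is 237; the others sum to 230. Folding the others back against it leaves at least 237 − 230 = 7.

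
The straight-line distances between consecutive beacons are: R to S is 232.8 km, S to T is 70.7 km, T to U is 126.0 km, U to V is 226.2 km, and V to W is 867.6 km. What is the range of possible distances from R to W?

The maximum is all hops collinear in one direction: 232.8 + 70.7 + 126.0 + 226.2 + 867.6 = 1523.3.
The longest hop is 867.6; the others sum to 655.7. Folding the others back against it leaves at least 867.6 − 655.7 = 211.9.

211.9 ≤ RW ≤ 1523.3 km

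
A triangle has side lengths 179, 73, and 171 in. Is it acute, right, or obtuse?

acute

Compare the square of the longest side to the sum of squares of the other two: 73² + 171² = 34570 > 32041 = 179².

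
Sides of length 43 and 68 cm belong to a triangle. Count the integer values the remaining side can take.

85

The third side lies in the open interval (25, 111).
Integers from 26 to 110 inclusive: 110 − 26 + 1 = 85.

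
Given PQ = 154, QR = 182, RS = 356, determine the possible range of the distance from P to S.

The maximum is all hops collinear in one direction: 154 + 182 + 356 = 692.
The longest hop is 356; the others sum to 336. Folding the others back against it leaves at least 356 − 336 = 20.

20 ≤ PS ≤ 692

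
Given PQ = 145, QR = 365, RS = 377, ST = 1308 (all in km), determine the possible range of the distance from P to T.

421 ≤ PT ≤ 2195 km

The maximum is all hops collinear in one direction: 145 + 365 + 377 + 1308 = 2195.
The longest hop is 1308; the others sum to 887. Folding the others back against it leaves at least 1308 − 887 = 421.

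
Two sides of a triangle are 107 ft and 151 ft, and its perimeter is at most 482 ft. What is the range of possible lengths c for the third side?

Triangle inequality alone gives 44 < c < 258.
The perimeter condition gives c ≤ 482 − 107 − 151 = 224.
Intersecting the two: 44 < c ≤ 224.

44 < c ≤ 224 ft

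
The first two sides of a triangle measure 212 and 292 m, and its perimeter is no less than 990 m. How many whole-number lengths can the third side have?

Triangle inequality: 80 < x < 504. Perimeter ≥ 990 gives x ≥ 990 − 212 − 292 = 486.
So 486 ≤ x < 504; integers 486 through 503: 18 values.

18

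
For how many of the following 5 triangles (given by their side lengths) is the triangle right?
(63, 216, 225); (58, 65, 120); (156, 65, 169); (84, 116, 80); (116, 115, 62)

(63,216,225): 63²+216² = 50625 = 225² → right
(58,65,120): 58²+65² = 7589 < 14400 = 120² → obtuse
(156,65,169): 65²+156² = 28561 = 169² → right
(84,116,80): 80²+84² = 13456 = 116² → right
(116,115,62): 62²+115² = 17069 > 13456 = 116² → acute
3 of the 5 are right.

3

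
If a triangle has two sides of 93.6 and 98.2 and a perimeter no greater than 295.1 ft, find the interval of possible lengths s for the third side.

Triangle inequality alone gives 4.6 < s < 191.8.
The perimeter condition gives s ≤ 295.1 − 93.6 − 98.2 = 103.3.
Intersecting the two: 4.6 < s ≤ 103.3.

4.6 < s ≤ 103.3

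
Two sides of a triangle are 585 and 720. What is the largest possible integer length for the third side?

The third side must be strictly less than 585 + 720 = 1305.
The largest integer below 1305 is 1304.

1304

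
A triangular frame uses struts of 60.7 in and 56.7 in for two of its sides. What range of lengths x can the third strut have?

By the triangle inequality, x must be less than 60.7 + 56.7 = 117.4 and greater than |60.7 − 56.7| = 4.0.

4.0 < x < 117.4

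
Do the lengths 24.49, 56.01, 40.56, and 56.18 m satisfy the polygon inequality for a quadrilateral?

Yes

A quadrilateral exists iff every side is shorter than the sum of the others — equivalently, the longest side is less than the sum of the rest.
Longest side 56.18 < 121.06 (sum of the remaining 3), so yes.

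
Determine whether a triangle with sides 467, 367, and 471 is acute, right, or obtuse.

Compare the square of the longest side to the sum of squares of the other two: 367² + 467² = 352778 > 221841 = 471².

acute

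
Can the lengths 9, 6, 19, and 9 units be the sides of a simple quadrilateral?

A quadrilateral exists iff every side is shorter than the sum of the others — equivalently, the longest side is less than the sum of the rest.
Longest side 19 < 24 (sum of the remaining 3), so yes.

Yes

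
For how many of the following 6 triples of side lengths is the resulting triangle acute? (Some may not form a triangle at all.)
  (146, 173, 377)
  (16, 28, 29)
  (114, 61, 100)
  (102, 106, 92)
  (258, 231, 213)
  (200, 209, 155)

(146,173,377): 146+173 ≤ 377, not a triangle
(16,28,29): 16²+28² = 1040 > 841 = 29² → acute
(114,61,100): 61²+100² = 13721 > 12996 = 114² → acute
(102,106,92): 92²+102² = 18868 > 11236 = 106² → acute
(258,231,213): 213²+231² = 98730 > 66564 = 258² → acute
(200,209,155): 155²+200² = 64025 > 43681 = 209² → acute
5 of the 6 are acute.

5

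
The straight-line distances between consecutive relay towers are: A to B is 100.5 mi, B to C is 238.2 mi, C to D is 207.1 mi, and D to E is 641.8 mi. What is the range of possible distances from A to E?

96.0 ≤ AE ≤ 1187.6 mi

The maximum is all hops collinear in one direction: 100.5 + 238.2 + 207.1 + 641.8 = 1187.6.
The longest hop is 641.8; the others sum to 545.8. Folding the others back against it leaves at least 641.8 − 545.8 = 96.0.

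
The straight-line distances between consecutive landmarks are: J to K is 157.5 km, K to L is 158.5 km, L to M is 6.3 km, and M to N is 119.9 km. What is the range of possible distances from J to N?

The maximum is all hops collinear in one direction: 157.5 + 158.5 + 6.3 + 119.9 = 442.2.
The longest hop is 158.5; the others sum to 283.7. Since 158.5 ≤ 283.7, the path can fold back on itself completely, so the minimum distance is 0.

0 ≤ JN ≤ 442.2 km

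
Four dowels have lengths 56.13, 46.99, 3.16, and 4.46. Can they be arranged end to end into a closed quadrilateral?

For a quadrilateral, each side must be shorter than the sum of the others.
Here the longest side is 56.13, but the remaining 3 sides sum to only 54.61.

No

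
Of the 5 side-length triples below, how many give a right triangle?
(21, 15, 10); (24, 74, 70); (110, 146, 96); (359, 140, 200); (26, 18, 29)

2

(21,15,10): 10²+15² = 325 < 441 = 21² → obtuse
(24,74,70): 24²+70² = 5476 = 74² → right
(110,146,96): 96²+110² = 21316 = 146² → right
(359,140,200): 140+200 ≤ 359, not a triangle
(26,18,29): 18²+26² = 1000 > 841 = 29² → acute
2 of the 5 are right.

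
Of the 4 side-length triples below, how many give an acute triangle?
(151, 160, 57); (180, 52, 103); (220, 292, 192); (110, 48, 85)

1

(151,160,57): 57²+151² = 26050 > 25600 = 160² → acute
(180,52,103): 52+103 ≤ 180, not a triangle
(220,292,192): 192²+220² = 85264 = 292² → right
(110,48,85): 48²+85² = 9529 < 12100 = 110² → obtuse
1 of the 4 is acute.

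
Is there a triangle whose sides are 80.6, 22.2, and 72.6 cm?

Yes

The longest side is 80.6, and the other two sum to 94.8.
Since 94.8 > 80.6, the triangle inequality holds.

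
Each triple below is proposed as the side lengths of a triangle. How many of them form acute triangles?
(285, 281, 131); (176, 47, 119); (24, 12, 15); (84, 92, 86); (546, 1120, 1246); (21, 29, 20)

2

(285,281,131): 131²+281² = 96122 > 81225 = 285² → acute
(176,47,119): 47+119 ≤ 176, not a triangle
(24,12,15): 12²+15² = 369 < 576 = 24² → obtuse
(84,92,86): 84²+86² = 14452 > 8464 = 92² → acute
(546,1120,1246): 546²+1120² = 1552516 = 1246² → right
(21,29,20): 20²+21² = 841 = 29² → right
2 of the 6 are acute.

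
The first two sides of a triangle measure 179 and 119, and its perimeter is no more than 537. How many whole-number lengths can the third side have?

Triangle inequality: 60 < x < 298. Perimeter ≤ 537 gives x ≤ 537 − 179 − 119 = 239.
So 60 < x ≤ 239; integers 61 through 239: 179 values.

179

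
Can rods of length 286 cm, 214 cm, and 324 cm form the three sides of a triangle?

Yes

The longest side is 324, and the other two sum to 500.
Since 500 > 324, the triangle inequality holds.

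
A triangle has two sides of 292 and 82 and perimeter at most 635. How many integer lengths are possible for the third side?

51

Triangle inequality: 210 < x < 374. Perimeter ≤ 635 gives x ≤ 635 − 292 − 82 = 261.
So 210 < x ≤ 261; integers 211 through 261: 51 values.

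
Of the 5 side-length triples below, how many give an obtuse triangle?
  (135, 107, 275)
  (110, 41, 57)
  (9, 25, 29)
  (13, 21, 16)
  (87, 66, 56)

3

(135,107,275): 107+135 ≤ 275, not a triangle
(110,41,57): 41+57 ≤ 110, not a triangle
(9,25,29): 9²+25² = 706 < 841 = 29² → obtuse
(13,21,16): 13²+16² = 425 < 441 = 21² → obtuse
(87,66,56): 56²+66² = 7492 < 7569 = 87² → obtuse
3 of the 5 are obtuse.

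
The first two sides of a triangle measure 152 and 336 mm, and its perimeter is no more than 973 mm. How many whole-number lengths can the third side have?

Triangle inequality: 184 < x < 488. Perimeter ≤ 973 gives x ≤ 973 − 152 − 336 = 485.
So 184 < x ≤ 485; integers 185 through 485: 301 values.

301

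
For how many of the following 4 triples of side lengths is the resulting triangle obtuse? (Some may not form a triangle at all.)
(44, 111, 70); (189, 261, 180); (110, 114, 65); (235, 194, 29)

1

(44,111,70): 44²+70² = 6836 < 12321 = 111² → obtuse
(189,261,180): 180²+189² = 68121 = 261² → right
(110,114,65): 65²+110² = 16325 > 12996 = 114² → acute
(235,194,29): 29+194 ≤ 235, not a triangle
1 of the 4 is obtuse.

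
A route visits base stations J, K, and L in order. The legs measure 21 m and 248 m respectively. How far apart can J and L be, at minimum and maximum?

227 ≤ JL ≤ 269 m

By the triangle inequality, |21 − 248| ≤ JL ≤ 21 + 248.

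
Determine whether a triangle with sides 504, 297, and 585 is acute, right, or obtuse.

right

Compare the square of the longest side to the sum of squares of the other two: 297² + 504² = 342225 = 585².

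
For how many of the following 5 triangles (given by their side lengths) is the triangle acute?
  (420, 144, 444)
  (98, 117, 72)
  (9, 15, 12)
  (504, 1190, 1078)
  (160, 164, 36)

(420,144,444): 144²+420² = 197136 = 444² → right
(98,117,72): 72²+98² = 14788 > 13689 = 117² → acute
(9,15,12): 9²+12² = 225 = 15² → right
(504,1190,1078): 504²+1078² = 1416100 = 1190² → right
(160,164,36): 36²+160² = 26896 = 164² → right
1 of the 5 is acute.

1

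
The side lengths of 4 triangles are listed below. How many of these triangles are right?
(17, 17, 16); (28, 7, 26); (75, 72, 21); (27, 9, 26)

(17,17,16): 16²+17² = 545 > 289 = 17² → acute
(28,7,26): 7²+26² = 725 < 784 = 28² → obtuse
(75,72,21): 21²+72² = 5625 = 75² → right
(27,9,26): 9²+26² = 757 > 729 = 27² → acute
1 of the 4 is right.

1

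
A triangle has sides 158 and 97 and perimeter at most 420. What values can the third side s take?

61 < s ≤ 165

Triangle inequality alone gives 61 < s < 255.
The perimeter condition gives s ≤ 420 − 158 − 97 = 165.
Intersecting the two: 61 < s ≤ 165.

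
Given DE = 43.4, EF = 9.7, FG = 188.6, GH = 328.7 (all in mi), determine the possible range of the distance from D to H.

87.0 ≤ DH ≤ 570.4 mi

The maximum is all hops collinear in one direction: 43.4 + 9.7 + 188.6 + 328.7 = 570.4.
The longest hop is 328.7; the others sum to 241.7. Folding the others back against it leaves at least 328.7 − 241.7 = 87.0.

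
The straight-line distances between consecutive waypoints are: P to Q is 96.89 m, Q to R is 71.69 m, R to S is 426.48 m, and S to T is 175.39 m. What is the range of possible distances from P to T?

82.51 ≤ PT ≤ 770.45 m

The maximum is all hops collinear in one direction: 96.89 + 71.69 + 426.48 + 175.39 = 770.45.
The longest hop is 426.48; the others sum to 343.97. Folding the others back against it leaves at least 426.48 − 343.97 = 82.51.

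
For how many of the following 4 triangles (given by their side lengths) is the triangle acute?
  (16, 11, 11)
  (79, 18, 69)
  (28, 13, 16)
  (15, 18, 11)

(16,11,11): 11²+11² = 242 < 256 = 16² → obtuse
(79,18,69): 18²+69² = 5085 < 6241 = 79² → obtuse
(28,13,16): 13²+16² = 425 < 784 = 28² → obtuse
(15,18,11): 11²+15² = 346 > 324 = 18² → acute
1 of the 4 is acute.

1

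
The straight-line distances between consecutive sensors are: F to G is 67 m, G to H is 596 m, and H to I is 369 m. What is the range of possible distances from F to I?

160 ≤ FI ≤ 1032 m

The maximum is all hops collinear in one direction: 67 + 596 + 369 = 1032.
The longest hop is 596; the others sum to 436. Folding the others back against it leaves at least 596 − 436 = 160.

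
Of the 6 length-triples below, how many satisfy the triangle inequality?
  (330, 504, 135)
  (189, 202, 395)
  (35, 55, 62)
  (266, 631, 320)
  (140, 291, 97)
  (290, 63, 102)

(135,330,504): 135+330 ≤ 504 → not valid
(189,202,395): 189+202 ≤ 395 → not valid
(35,55,62): 35+55 > 62 → valid
(266,320,631): 266+320 ≤ 631 → not valid
(97,140,291): 97+140 ≤ 291 → not valid
(63,102,290): 63+102 ≤ 290 → not valid
1 of the 6 triples forms a triangle.

1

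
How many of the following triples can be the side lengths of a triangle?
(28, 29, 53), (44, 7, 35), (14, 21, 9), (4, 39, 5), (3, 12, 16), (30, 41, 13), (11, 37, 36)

(28,29,53): 28+29 > 53 → valid
(7,35,44): 7+35 ≤ 44 → not valid
(9,14,21): 9+14 > 21 → valid
(4,5,39): 4+5 ≤ 39 → not valid
(3,12,16): 3+12 ≤ 16 → not valid
(13,30,41): 13+30 > 41 → valid
(11,36,37): 11+36 > 37 → valid
4 of the 7 triples form a triangle.

4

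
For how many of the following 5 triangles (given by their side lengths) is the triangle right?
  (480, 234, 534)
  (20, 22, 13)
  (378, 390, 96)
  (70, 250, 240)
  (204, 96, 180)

(480,234,534): 234²+480² = 285156 = 534² → right
(20,22,13): 13²+20² = 569 > 484 = 22² → acute
(378,390,96): 96²+378² = 152100 = 390² → right
(70,250,240): 70²+240² = 62500 = 250² → right
(204,96,180): 96²+180² = 41616 = 204² → right
4 of the 5 are right.

4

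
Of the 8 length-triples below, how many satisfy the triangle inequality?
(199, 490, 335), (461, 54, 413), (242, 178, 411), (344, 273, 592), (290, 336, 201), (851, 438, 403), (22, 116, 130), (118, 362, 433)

7

(199,335,490): 199+335 > 490 → valid
(54,413,461): 54+413 > 461 → valid
(178,242,411): 178+242 > 411 → valid
(273,344,592): 273+344 > 592 → valid
(201,290,336): 201+290 > 336 → valid
(403,438,851): 403+438 ≤ 851 → not valid
(22,116,130): 22+116 > 130 → valid
(118,362,433): 118+362 > 433 → valid
7 of the 8 triples form a triangle.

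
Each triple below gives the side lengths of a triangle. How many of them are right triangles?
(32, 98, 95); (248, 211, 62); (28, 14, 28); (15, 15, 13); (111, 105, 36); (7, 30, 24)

(32,98,95): 32²+95² = 10049 > 9604 = 98² → acute
(248,211,62): 62²+211² = 48365 < 61504 = 248² → obtuse
(28,14,28): 14²+28² = 980 > 784 = 28² → acute
(15,15,13): 13²+15² = 394 > 225 = 15² → acute
(111,105,36): 36²+105² = 12321 = 111² → right
(7,30,24): 7²+24² = 625 < 900 = 30² → obtuse
1 of the 6 is right.

1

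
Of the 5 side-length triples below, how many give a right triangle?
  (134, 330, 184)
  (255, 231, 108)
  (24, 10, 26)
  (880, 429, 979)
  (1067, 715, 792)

4

(134,330,184): 134+184 ≤ 330, not a triangle
(255,231,108): 108²+231² = 65025 = 255² → right
(24,10,26): 10²+24² = 676 = 26² → right
(880,429,979): 429²+880² = 958441 = 979² → right
(1067,715,792): 715²+792² = 1138489 = 1067² → right
4 of the 5 are right.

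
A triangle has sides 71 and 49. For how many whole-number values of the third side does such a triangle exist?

97

The third side lies in the open interval (22, 120).
Integers from 23 to 119 inclusive: 119 − 23 + 1 = 97.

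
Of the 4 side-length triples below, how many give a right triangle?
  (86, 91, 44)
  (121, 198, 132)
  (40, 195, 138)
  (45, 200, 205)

1

(86,91,44): 44²+86² = 9332 > 8281 = 91² → acute
(121,198,132): 121²+132² = 32065 < 39204 = 198² → obtuse
(40,195,138): 40+138 ≤ 195, not a triangle
(45,200,205): 45²+200² = 42025 = 205² → right
1 of the 4 is right.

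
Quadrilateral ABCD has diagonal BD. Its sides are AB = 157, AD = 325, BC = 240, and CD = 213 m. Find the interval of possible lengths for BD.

168 < BD < 453

From triangle ABD: |157 − 325| < BD < 157 + 325, i.e. 168 < BD < 482.
From triangle CBD: 27 < BD < 453.
Both must hold, so BD lies in the intersection.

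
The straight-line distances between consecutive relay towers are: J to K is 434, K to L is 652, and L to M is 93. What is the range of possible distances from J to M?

The maximum is all hops collinear in one direction: 434 + 652 + 93 = 1179.
The longest hop is 652; the others sum to 527. Folding the others back against it leaves at least 652 − 527 = 125.

125 ≤ JM ≤ 1179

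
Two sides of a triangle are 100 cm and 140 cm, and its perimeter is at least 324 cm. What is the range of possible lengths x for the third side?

84 ≤ x < 240 cm

Triangle inequality alone gives 40 < x < 240.
The perimeter condition gives x ≥ 324 − 100 − 140 = 84.
Intersecting the two: 84 ≤ x < 240.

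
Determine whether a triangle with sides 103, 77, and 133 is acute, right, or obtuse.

Compare the square of the longest side to the sum of squares of the other two: 77² + 103² = 16538 < 17689 = 133².

obtuse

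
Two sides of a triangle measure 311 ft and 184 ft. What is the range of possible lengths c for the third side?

127 < c < 495

By the triangle inequality, c must be less than 311 + 184 = 495 and greater than |311 − 184| = 127.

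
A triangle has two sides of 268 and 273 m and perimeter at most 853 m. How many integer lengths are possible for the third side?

Triangle inequality: 5 < x < 541. Perimeter ≤ 853 gives x ≤ 853 − 268 − 273 = 312.
So 5 < x ≤ 312; integers 6 through 312: 307 values.

307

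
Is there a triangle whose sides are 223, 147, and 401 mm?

The longest side is 401, but the other two sum to only 370.
370 < 401, so the triangle inequality fails.

No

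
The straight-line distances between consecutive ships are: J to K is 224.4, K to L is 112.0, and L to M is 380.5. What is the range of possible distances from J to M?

44.1 ≤ JM ≤ 716.9

The maximum is all hops collinear in one direction: 224.4 + 112.0 + 380.5 = 716.9.
The longest hop is 380.5; the others sum to 336.4. Folding the others back against it leaves at least 380.5 − 336.4 = 44.1.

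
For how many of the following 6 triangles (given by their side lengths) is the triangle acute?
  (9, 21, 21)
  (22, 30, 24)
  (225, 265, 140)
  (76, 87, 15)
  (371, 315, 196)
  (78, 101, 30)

(9,21,21): 9²+21² = 522 > 441 = 21² → acute
(22,30,24): 22²+24² = 1060 > 900 = 30² → acute
(225,265,140): 140²+225² = 70225 = 265² → right
(76,87,15): 15²+76² = 6001 < 7569 = 87² → obtuse
(371,315,196): 196²+315² = 137641 = 371² → right
(78,101,30): 30²+78² = 6984 < 10201 = 101² → obtuse
2 of the 6 are acute.

2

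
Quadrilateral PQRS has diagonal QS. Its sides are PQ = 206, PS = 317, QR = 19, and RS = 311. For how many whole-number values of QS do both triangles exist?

From triangle PQS: 111 < QS < 523.
From triangle RQS: 292 < QS < 330.
Intersection: 292 < QS < 330, so integers 293 through 329: 37 values.

37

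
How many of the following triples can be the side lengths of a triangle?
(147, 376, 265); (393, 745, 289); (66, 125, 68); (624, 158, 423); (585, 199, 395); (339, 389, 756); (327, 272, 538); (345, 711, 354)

(147,265,376): 147+265 > 376 → valid
(289,393,745): 289+393 ≤ 745 → not valid
(66,68,125): 66+68 > 125 → valid
(158,423,624): 158+423 ≤ 624 → not valid
(199,395,585): 199+395 > 585 → valid
(339,389,756): 339+389 ≤ 756 → not valid
(272,327,538): 272+327 > 538 → valid
(345,354,711): 345+354 ≤ 711 → not valid
4 of the 8 triples form a triangle.

4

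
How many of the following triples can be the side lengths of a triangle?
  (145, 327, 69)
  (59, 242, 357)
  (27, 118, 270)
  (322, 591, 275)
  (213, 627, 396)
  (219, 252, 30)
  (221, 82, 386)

1

(69,145,327): 69+145 ≤ 327 → not valid
(59,242,357): 59+242 ≤ 357 → not valid
(27,118,270): 27+118 ≤ 270 → not valid
(275,322,591): 275+322 > 591 → valid
(213,396,627): 213+396 ≤ 627 → not valid
(30,219,252): 30+219 ≤ 252 → not valid
(82,221,386): 82+221 ≤ 386 → not valid
1 of the 7 triples forms a triangle.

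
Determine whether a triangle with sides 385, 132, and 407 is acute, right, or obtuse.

Compare the square of the longest side to the sum of squares of the other two: 132² + 385² = 165649 = 407².

right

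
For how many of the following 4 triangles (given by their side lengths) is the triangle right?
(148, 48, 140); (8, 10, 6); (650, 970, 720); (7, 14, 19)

3

(148,48,140): 48²+140² = 21904 = 148² → right
(8,10,6): 6²+8² = 100 = 10² → right
(650,970,720): 650²+720² = 940900 = 970² → right
(7,14,19): 7²+14² = 245 < 361 = 19² → obtuse
3 of the 4 are right.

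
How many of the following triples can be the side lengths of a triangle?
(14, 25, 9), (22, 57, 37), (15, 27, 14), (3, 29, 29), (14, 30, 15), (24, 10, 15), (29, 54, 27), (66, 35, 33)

(9,14,25): 9+14 ≤ 25 → not valid
(22,37,57): 22+37 > 57 → valid
(14,15,27): 14+15 > 27 → valid
(3,29,29): 3+29 > 29 → valid
(14,15,30): 14+15 ≤ 30 → not valid
(10,15,24): 10+15 > 24 → valid
(27,29,54): 27+29 > 54 → valid
(33,35,66): 33+35 > 66 → valid
6 of the 8 triples form a triangle.

6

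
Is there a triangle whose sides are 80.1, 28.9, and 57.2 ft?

The longest side is 80.1, and the other two sum to 86.1.
Since 86.1 > 80.1, the triangle inequality holds.

Yes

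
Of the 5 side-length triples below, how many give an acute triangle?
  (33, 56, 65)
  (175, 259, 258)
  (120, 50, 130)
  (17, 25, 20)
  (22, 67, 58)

2

(33,56,65): 33²+56² = 4225 = 65² → right
(175,259,258): 175²+258² = 97189 > 67081 = 259² → acute
(120,50,130): 50²+120² = 16900 = 130² → right
(17,25,20): 17²+20² = 689 > 625 = 25² → acute
(22,67,58): 22²+58² = 3848 < 4489 = 67² → obtuse
2 of the 5 are acute.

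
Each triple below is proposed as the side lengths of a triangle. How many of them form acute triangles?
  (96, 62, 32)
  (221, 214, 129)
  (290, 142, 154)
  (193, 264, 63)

1

(96,62,32): 32+62 ≤ 96, not a triangle
(221,214,129): 129²+214² = 62437 > 48841 = 221² → acute
(290,142,154): 142²+154² = 43880 < 84100 = 290² → obtuse
(193,264,63): 63+193 ≤ 264, not a triangle
1 of the 4 is acute.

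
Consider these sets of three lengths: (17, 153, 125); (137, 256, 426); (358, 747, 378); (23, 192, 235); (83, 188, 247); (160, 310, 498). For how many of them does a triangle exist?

(17,125,153): 17+125 ≤ 153 → not valid
(137,256,426): 137+256 ≤ 426 → not valid
(358,378,747): 358+378 ≤ 747 → not valid
(23,192,235): 23+192 ≤ 235 → not valid
(83,188,247): 83+188 > 247 → valid
(160,310,498): 160+310 ≤ 498 → not valid
1 of the 6 triples forms a triangle.

1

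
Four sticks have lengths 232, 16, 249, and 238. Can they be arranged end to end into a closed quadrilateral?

A quadrilateral exists iff every side is shorter than the sum of the others — equivalently, the longest side is less than the sum of the rest.
Longest side 249 < 486 (sum of the remaining 3), so yes.

Yes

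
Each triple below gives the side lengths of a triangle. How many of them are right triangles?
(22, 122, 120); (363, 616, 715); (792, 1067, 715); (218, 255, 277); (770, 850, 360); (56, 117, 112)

(22,122,120): 22²+120² = 14884 = 122² → right
(363,616,715): 363²+616² = 511225 = 715² → right
(792,1067,715): 715²+792² = 1138489 = 1067² → right
(218,255,277): 218²+255² = 112549 > 76729 = 277² → acute
(770,850,360): 360²+770² = 722500 = 850² → right
(56,117,112): 56²+112² = 15680 > 13689 = 117² → acute
4 of the 6 are right.

4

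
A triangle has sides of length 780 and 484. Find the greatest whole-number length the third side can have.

The third side must be strictly less than 780 + 484 = 1264.
The largest integer below 1264 is 1263.

1263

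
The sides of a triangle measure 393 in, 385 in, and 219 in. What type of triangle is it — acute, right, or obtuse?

Compare the square of the longest side to the sum of squares of the other two: 219² + 385² = 196186 > 154449 = 393².

acute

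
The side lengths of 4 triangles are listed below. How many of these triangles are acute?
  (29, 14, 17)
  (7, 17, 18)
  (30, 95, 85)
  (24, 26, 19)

2

(29,14,17): 14²+17² = 485 < 841 = 29² → obtuse
(7,17,18): 7²+17² = 338 > 324 = 18² → acute
(30,95,85): 30²+85² = 8125 < 9025 = 95² → obtuse
(24,26,19): 19²+24² = 937 > 676 = 26² → acute
2 of the 4 are acute.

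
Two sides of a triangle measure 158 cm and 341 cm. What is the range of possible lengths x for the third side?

By the triangle inequality, x must be less than 158 + 341 = 499 and greater than |158 − 341| = 183.

183 < x < 499 (cm)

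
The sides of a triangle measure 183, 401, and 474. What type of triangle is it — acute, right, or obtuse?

Compare the square of the longest side to the sum of squares of the other two: 183² + 401² = 194290 < 224676 = 474².

obtuse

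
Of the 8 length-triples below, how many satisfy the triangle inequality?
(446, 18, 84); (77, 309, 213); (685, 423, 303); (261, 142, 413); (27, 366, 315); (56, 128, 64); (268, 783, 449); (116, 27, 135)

(18,84,446): 18+84 ≤ 446 → not valid
(77,213,309): 77+213 ≤ 309 → not valid
(303,423,685): 303+423 > 685 → valid
(142,261,413): 142+261 ≤ 413 → not valid
(27,315,366): 27+315 ≤ 366 → not valid
(56,64,128): 56+64 ≤ 128 → not valid
(268,449,783): 268+449 ≤ 783 → not valid
(27,116,135): 27+116 > 135 → valid
2 of the 8 triples form a triangle.

2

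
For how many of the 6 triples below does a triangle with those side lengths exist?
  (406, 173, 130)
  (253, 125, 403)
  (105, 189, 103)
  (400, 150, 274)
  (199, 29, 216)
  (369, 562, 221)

4

(130,173,406): 130+173 ≤ 406 → not valid
(125,253,403): 125+253 ≤ 403 → not valid
(103,105,189): 103+105 > 189 → valid
(150,274,400): 150+274 > 400 → valid
(29,199,216): 29+199 > 216 → valid
(221,369,562): 221+369 > 562 → valid
4 of the 6 triples form a triangle.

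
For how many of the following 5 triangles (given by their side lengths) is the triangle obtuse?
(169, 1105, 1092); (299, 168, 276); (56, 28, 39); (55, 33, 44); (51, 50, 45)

1

(169,1105,1092): 169²+1092² = 1221025 = 1105² → right
(299,168,276): 168²+276² = 104400 > 89401 = 299² → acute
(56,28,39): 28²+39² = 2305 < 3136 = 56² → obtuse
(55,33,44): 33²+44² = 3025 = 55² → right
(51,50,45): 45²+50² = 4525 > 2601 = 51² → acute
1 of the 5 is obtuse.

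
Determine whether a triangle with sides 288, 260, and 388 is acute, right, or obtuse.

Compare the square of the longest side to the sum of squares of the other two: 260² + 288² = 150544 = 388².

right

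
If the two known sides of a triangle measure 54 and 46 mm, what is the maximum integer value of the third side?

The third side must be strictly less than 54 + 46 = 100.
The largest integer below 100 is 99.

99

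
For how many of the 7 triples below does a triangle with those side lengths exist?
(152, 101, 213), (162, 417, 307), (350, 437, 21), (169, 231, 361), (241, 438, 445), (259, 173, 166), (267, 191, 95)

6

(101,152,213): 101+152 > 213 → valid
(162,307,417): 162+307 > 417 → valid
(21,350,437): 21+350 ≤ 437 → not valid
(169,231,361): 169+231 > 361 → valid
(241,438,445): 241+438 > 445 → valid
(166,173,259): 166+173 > 259 → valid
(95,191,267): 95+191 > 267 → valid
6 of the 7 triples form a triangle.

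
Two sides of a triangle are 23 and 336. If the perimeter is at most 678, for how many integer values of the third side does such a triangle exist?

Triangle inequality: 313 < x < 359. Perimeter ≤ 678 gives x ≤ 678 − 23 − 336 = 319.
So 313 < x ≤ 319; integers 314 through 319: 6 values.

6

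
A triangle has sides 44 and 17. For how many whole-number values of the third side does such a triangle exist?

33

The third side lies in the open interval (27, 61).
Integers from 28 to 60 inclusive: 60 − 28 + 1 = 33.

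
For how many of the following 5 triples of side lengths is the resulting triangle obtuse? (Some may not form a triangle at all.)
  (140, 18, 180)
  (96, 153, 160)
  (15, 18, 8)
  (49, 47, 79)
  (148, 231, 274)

2

(140,18,180): 18+140 ≤ 180, not a triangle
(96,153,160): 96²+153² = 32625 > 25600 = 160² → acute
(15,18,8): 8²+15² = 289 < 324 = 18² → obtuse
(49,47,79): 47²+49² = 4610 < 6241 = 79² → obtuse
(148,231,274): 148²+231² = 75265 > 75076 = 274² → acute
2 of the 5 are obtuse.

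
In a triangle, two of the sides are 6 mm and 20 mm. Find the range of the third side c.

By the triangle inequality, c must be less than 6 + 20 = 26 and greater than |6 − 20| = 14.

14 < c < 26 (mm)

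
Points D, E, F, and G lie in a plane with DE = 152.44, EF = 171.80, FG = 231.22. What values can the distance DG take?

The maximum is all hops collinear in one direction: 152.44 + 171.80 + 231.22 = 555.46.
The longest hop is 231.22; the others sum to 324.24. Since 231.22 ≤ 324.24, the path can fold back on itself completely, so the minimum distance is 0.

0 ≤ DG ≤ 555.46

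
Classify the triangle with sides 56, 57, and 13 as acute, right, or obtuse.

acute

Compare the square of the longest side to the sum of squares of the other two: 13² + 56² = 3305 > 3249 = 57².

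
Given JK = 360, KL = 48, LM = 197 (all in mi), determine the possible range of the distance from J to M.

115 ≤ JM ≤ 605 mi

The maximum is all hops collinear in one direction: 360 + 48 + 197 = 605.
The longest hop is 360; the others sum to 245. Folding the others back against it leaves at least 360 − 245 = 115.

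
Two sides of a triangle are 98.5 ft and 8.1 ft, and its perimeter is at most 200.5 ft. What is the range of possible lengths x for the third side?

90.4 < x ≤ 93.9 ft

Triangle inequality alone gives 90.4 < x < 106.6.
The perimeter condition gives x ≤ 200.5 − 98.5 − 8.1 = 93.9.
Intersecting the two: 90.4 < x ≤ 93.9.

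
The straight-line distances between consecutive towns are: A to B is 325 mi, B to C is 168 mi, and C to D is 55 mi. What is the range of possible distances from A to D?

The maximum is all hops collinear in one direction: 325 + 168 + 55 = 548.
The longest hop is 325; the others sum to 223. Folding the others back against it leaves at least 325 − 223 = 102.

102 ≤ AD ≤ 548 mi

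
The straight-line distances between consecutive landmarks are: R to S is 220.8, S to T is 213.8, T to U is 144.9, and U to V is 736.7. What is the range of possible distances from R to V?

The maximum is all hops collinear in one direction: 220.8 + 213.8 + 144.9 + 736.7 = 1316.2.
The longest hop is 736.7; the others sum to 579.5. Folding the others back against it leaves at least 736.7 − 579.5 = 157.2.

157.2 ≤ RV ≤ 1316.2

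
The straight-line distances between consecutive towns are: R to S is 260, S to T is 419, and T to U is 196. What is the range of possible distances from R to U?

0 ≤ RU ≤ 875

The maximum is all hops collinear in one direction: 260 + 419 + 196 = 875.
The longest hop is 419; the others sum to 456. Since 419 ≤ 456, the path can fold back on itself completely, so the minimum distance is 0.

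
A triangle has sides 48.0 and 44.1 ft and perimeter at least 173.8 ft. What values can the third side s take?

Triangle inequality alone gives 3.9 < s < 92.1.
The perimeter condition gives s ≥ 173.8 − 48.0 − 44.1 = 81.7.
Intersecting the two: 81.7 ≤ s < 92.1.

81.7 ≤ s < 92.1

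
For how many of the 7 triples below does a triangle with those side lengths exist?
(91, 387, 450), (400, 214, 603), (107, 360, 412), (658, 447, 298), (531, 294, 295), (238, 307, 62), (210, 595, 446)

(91,387,450): 91+387 > 450 → valid
(214,400,603): 214+400 > 603 → valid
(107,360,412): 107+360 > 412 → valid
(298,447,658): 298+447 > 658 → valid
(294,295,531): 294+295 > 531 → valid
(62,238,307): 62+238 ≤ 307 → not valid
(210,446,595): 210+446 > 595 → valid
6 of the 7 triples form a triangle.

6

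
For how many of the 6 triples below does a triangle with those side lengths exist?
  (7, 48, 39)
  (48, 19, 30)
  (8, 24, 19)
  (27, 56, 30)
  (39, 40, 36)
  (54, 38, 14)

4

(7,39,48): 7+39 ≤ 48 → not valid
(19,30,48): 19+30 > 48 → valid
(8,19,24): 8+19 > 24 → valid
(27,30,56): 27+30 > 56 → valid
(36,39,40): 36+39 > 40 → valid
(14,38,54): 14+38 ≤ 54 → not valid
4 of the 6 triples form a triangle.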